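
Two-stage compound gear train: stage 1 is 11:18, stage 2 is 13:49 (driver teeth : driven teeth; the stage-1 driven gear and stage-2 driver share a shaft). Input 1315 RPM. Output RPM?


Stage 1: RPM_B = RPM_A × t_A/t_B = 1315 × 11/18 = 14465/18 ≈ 803.61
B and C share a shaft → RPM_C = RPM_B
Stage 2: RPM_D = RPM_C × t_C/t_D = RPM_A × (t_A×t_C)/(t_B×t_D)
Overall ratio = (11×13)/(18×49) = 143/882
RPM_D = 1315 × 143/882 = 188045/882
≈ 213.20 RPM

213.20 RPM


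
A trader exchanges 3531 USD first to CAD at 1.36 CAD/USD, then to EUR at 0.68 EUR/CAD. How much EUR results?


Step 1: 3531 USD × 1.36 = 4802.16 CAD
Step 2: 4802.16 CAD × 0.68 = 3265.47 EUR
Implied rate USD→EUR = 1.36 × 0.68 = 0.9248
= 3265.47 EUR

3265.47 EUR


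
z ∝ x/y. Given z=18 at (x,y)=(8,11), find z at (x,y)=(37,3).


z = k·x/y
Solve for k using the known point: k = z·y/x = 18×11/8 = 198/8 = 24.7500
Now evaluate at x=37, y=3:
z = k × 37 / 3 = (198 × 37) / (8 × 3) = 7326/24
= 305.2500

305.2500


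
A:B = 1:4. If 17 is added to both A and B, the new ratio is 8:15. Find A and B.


Let A = 1k, B = 4k.
(1k + 17) / (4k + 17) = 8/15
Cross-multiply: 15(1k + 17) = 8(4k + 17)
15k + 255 = 32k + 136
15k - 32k = 136 - 255
-17k = -119
k = -119/-17 = 7
A = 1×7 = 7, B = 4×7 = 28
= A = 7, B = 28

A = 7, B = 28


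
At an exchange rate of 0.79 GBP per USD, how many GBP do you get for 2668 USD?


Amount × rate = 2668 × 0.79
= 2107.72 GBP

2107.72 GBP


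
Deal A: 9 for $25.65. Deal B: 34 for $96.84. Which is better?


Deal A: $25.65/9 = $2.8500/unit
Deal B: $96.84/34 = $2.8482/unit
B is cheaper per unit
= Deal B

Deal B


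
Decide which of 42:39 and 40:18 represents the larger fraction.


42/39 = 1.0769
40/18 = 2.2222
1.0769 < 2.2222, so 42:39 is less
= 40:18

40:18


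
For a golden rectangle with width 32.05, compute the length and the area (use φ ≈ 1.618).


φ = (1 + √5) / 2 ≈ 1.618
Length = width × φ = 32.05 × 1.618 = 51.8569
≈ 51.86
Area = width × length = 32.05 × 51.8569 = 1662.013645 ≈ 1662.01
= Length: 51.86, Area: 1662.01

Length: 51.86, Area: 1662.01


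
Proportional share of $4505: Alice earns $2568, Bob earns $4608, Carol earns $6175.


Total income = 2568 + 4608 + 6175 = $13351
Alice: $4505 × 2568/13351 = $866.51
Bob: $4505 × 4608/13351 = $1554.87
Carol: $4505 × 6175/13351 = $2083.62
= Alice: $866.51, Bob: $1554.87, Carol: $2083.62

Alice: $866.51, Bob: $1554.87, Carol: $2083.62


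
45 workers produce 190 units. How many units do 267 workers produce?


Direct proportion: y/x = constant
k = 190/45 ≈ 4.2222
y₂ = k × 267 = 190 × 267 / 45 = 50730/45
≈ 1127.33

1127.33


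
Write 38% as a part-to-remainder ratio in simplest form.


38% means 38 parts out of 100; remainder = 62
Part : remainder = 38:62
GCD = 2
= 19:31

19:31


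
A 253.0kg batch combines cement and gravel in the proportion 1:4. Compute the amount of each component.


Total parts = 1 + 4 = 5
cement: 253.0 × 1/5 = 50.6kg
gravel: 253.0 × 4/5 = 202.4kg
= 50.6kg and 202.4kg

50.6kg and 202.4kg


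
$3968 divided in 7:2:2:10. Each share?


Total parts = 7 + 2 + 2 + 10 = 21
Part 1: 3968 × 7/21 = 1322.67
Part 2: 3968 × 2/21 = 377.90
Part 3: 3968 × 2/21 = 377.90
Part 4: 3968 × 10/21 = 1889.52
= Part 1: $1322.67, Part 2: $377.90, Part 3: $377.90, Part 4: $1889.52

Part 1: $1322.67, Part 2: $377.90, Part 3: $377.90, Part 4: $1889.52


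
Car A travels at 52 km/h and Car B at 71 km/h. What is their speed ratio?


Ratio = 52:71
GCD = 1
Simplified = 52:71
Time ratio (same distance) = 71:52
Speed ratio = 52:71

52:71


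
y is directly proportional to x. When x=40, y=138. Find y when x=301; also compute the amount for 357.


Direct proportion: y/x = constant
k = 138/40 = 3.4500
y at x=301: k × 301 = 138 × 301 / 40 = 41538/40 = 1038.45
y at x=357: k × 357 = 138 × 357 / 40 = 49266/40 = 1231.65
= 1038.45 and 1231.65

1038.45 and 1231.65


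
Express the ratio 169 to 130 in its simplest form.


GCD(169, 130) = 13
169/13 : 130/13
= 13:10

13:10


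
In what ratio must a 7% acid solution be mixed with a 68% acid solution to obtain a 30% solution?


Let x parts of 7% mix with y parts of 68%.
7x + 68y = 30(x + y)
7x + 68y = 30x + 30y
x(7 - 30) = y(30 - 68)
x/y = (68 - 30)/(30 - 7) = 38/23
Simplify: 38:23
= 38:23

38:23


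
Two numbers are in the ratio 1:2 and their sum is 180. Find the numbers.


Let A = 1k, B = 2k.
1k + 2k = 180
3k = 180 → k = 180/3 = 60
A = 1×60 = 60, B = 2×60 = 120
= A = 60, B = 120

A = 60, B = 120


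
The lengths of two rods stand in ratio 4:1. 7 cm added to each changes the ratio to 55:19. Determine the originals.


Let A = 4k, B = 1k.
(4k + 7) / (1k + 7) = 55/19
Cross-multiply: 19(4k + 7) = 55(1k + 7)
76k + 133 = 55k + 385
76k - 55k = 385 - 133
21k = 252
k = 252/21 = 12
A = 4×12 = 48, B = 1×12 = 12
= A = 48, B = 12

A = 48, B = 12


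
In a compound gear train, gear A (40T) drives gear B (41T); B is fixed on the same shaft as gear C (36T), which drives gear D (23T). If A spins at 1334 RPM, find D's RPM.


Stage 1: RPM_B = RPM_A × t_A/t_B = 1334 × 40/41 = 53360/41 ≈ 1301.46
B and C share a shaft → RPM_C = RPM_B
Stage 2: RPM_D = RPM_C × t_C/t_D = RPM_A × (t_A×t_C)/(t_B×t_D)
Overall ratio = (40×36)/(41×23) = 1440/943
RPM_D = 1334 × 1440/943 = 1920960/943
≈ 2037.07 RPM

2037.07 RPM


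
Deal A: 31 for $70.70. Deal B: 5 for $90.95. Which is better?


Deal A: $70.70/31 = $2.2806/unit
Deal B: $90.95/5 = $18.1900/unit
A is cheaper per unit
= Deal A

Deal A


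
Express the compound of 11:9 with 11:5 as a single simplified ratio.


Compound ratio = (11×11) : (9×5)
= 121:45
GCD = 1
= 121:45

121:45


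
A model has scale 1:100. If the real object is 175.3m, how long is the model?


Model size = real / scale
= 175.3 / 100
= 1.7530 m

1.7530 m


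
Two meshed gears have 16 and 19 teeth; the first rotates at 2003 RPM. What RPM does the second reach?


Gear ratio = 16:19 = 16:19
RPM_B = RPM_A × (teeth_A / teeth_B)
= 2003 × (16/19)
= 1686.7 RPM

1686.7 RPM


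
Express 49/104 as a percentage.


Percentage = (part / whole) × 100
= (49 / 104) × 100
≈ 47.12%

47.12%


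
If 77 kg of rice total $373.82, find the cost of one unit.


Unit rate = total / quantity
= 373.82 / 77
= $4.85 per unit

$4.85 per unit


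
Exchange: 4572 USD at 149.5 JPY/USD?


Amount × rate = 4572 × 149.5
= 683514.00 JPY

683514.00 JPY


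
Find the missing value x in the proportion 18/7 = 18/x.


Cross multiply: 18 × x = 7 × 18
18x = 126
x = 126 / 18
= 7.00

7.00


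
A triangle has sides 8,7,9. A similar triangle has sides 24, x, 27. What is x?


Scale factor = 24/8 = 3
Missing side = 7 × 3
= 21.0

21.0


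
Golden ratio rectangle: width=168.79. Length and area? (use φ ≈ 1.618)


φ = (1 + √5) / 2 ≈ 1.618
Length = width × φ = 168.79 × 1.618 = 273.10222
≈ 273.10
Area = width × length = 168.79 × 273.10222 = 46096.9237138 ≈ 46096.92
= Length: 273.10, Area: 46096.92

Length: 273.10, Area: 46096.92


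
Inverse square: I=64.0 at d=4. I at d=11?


I₁d₁² = I₂d₂²
I₂ = I₁ × (d₁/d₂)²
= 64.0 × (4/11)²
= 64.0 × 16/121
= 1024/121
≈ 8.4628

8.4628


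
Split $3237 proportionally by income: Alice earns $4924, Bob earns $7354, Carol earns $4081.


Total income = 4924 + 7354 + 4081 = $16359
Alice: $3237 × 4924/16359 = $974.33
Bob: $3237 × 7354/16359 = $1455.16
Carol: $3237 × 4081/16359 = $807.52
= Alice: $974.33, Bob: $1455.16, Carol: $807.52

Alice: $974.33, Bob: $1455.16, Carol: $807.52


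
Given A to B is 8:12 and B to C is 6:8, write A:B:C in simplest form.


Match B: multiply A:B by 6 → 48:72
Multiply B:C by 12 → 72:96
Combined: 48:72:96
GCD = 24
= 2:3:4

2:3:4


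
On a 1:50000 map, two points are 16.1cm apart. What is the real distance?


Real distance = map distance × scale
= 16.1cm × 50000
= 805000 cm = 8050.0 m
= 8.050 km

8.050 km


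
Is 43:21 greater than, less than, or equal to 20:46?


43/21 = 2.0476
20/46 = 0.4348
2.0476 > 0.4348, so 43:21 is greater
= greater than

greater than


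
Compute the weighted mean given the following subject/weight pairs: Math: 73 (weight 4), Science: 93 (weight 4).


Numerator = 73×4 + 93×4
= 292 + 372
= 664
Total weight = 8
Weighted avg = 664/8
= 83.00

83.00


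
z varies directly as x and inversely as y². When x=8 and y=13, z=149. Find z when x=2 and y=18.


z = k·x/y²
Solve for k using the known point: k = z·y²/x = 149×169/8 = 25181/8 = 3147.6250
Now evaluate at x=2, y=18:
z = k × 2 / 324 = (25181 × 2) / (8 × 324) = 50362/2592
≈ 19.4298

19.4298


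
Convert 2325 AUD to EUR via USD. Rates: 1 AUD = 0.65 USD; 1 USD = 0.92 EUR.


Step 1: 2325 AUD × 0.65 = 1511.25 USD
Step 2: 1511.25 USD × 0.92 = 1390.35 EUR
Implied rate AUD→EUR = 0.65 × 0.92 = 0.5980
= 1390.35 EUR

1390.35 EUR


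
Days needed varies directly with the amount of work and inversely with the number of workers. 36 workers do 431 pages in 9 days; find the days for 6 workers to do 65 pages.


Days ∝ work / workers, so d₂ = d₁ × (m₁/m₂) × (w₂/w₁)
Workers factor (inverse): 36/6 = 6.0000
Work factor (direct): 65/431 ≈ 0.1508
d₂ = 9 × 36/6 × 65/431 = (9 × 36 × 65) / (6 × 431) = 21060/2586
≈ 8.14 days

8.14 days


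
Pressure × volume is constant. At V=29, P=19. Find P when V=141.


Inverse proportion: x × y = constant
k = 29 × 19 = 551
y₂ = k / 141 = 551 / 141
= 3.91

3.91


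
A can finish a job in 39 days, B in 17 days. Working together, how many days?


Rate of A = 1/39 per day
Rate of B = 1/17 per day
Combined rate = 1/39 + 1/17 = 56/663 ≈ 0.0845 per day
Days = 1 / combined rate = 663/56
≈ 11.84 days

11.84 days


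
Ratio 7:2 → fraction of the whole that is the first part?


Total parts = 7 + 2 = 9
First part: 7/9 = 7/9
= 7/9

7/9


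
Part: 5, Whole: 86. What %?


Percentage = (part / whole) × 100
= (5 / 86) × 100
≈ 5.81%

5.81%


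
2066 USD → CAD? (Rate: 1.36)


Amount × rate = 2066 × 1.36
= 2809.76 CAD

2809.76 CAD


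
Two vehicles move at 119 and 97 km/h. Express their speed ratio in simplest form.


Ratio = 119:97
GCD = 1
Simplified = 119:97
Time ratio (same distance) = 97:119
Speed ratio = 119:97

119:97


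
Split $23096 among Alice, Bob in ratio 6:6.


Total parts = 6 + 6 = 12
Alice: 23096 × 6/12 = 11548.00
Bob: 23096 × 6/12 = 11548.00
= Alice: $11548.00, Bob: $11548.00

Alice: $11548.00, Bob: $11548.00


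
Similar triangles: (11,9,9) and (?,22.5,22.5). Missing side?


Scale factor = 22.5/9 = 2.5
Missing side = 11 × 2.5
= 27.5

27.5


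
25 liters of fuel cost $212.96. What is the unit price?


Unit rate = total / quantity
= 212.96 / 25
= $8.52 per unit

$8.52 per unit


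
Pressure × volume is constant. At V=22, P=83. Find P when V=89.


Inverse proportion: x × y = constant
k = 22 × 83 = 1826
y₂ = k / 89 = 1826 / 89
= 20.52

20.52


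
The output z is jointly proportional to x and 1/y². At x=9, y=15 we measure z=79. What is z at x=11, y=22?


z = k·x/y²
Solve for k using the known point: k = z·y²/x = 79×225/9 = 17775/9 = 1975.0000
Now evaluate at x=11, y=22:
z = k × 11 / 484 = (17775 × 11) / (9 × 484) = 195525/4356
≈ 44.8864

44.8864


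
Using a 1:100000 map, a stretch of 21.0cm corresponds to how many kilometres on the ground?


Real distance = map distance × scale
= 21.0cm × 100000
= 2100000 cm = 21000.0 m
= 21.000 km

21.000 km


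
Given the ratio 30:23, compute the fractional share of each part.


Total parts = 30 + 23 = 53
First part: 30/53 = 30/53
Second part: 23/53 = 23/53
= 30/53 and 23/53

30/53 and 23/53


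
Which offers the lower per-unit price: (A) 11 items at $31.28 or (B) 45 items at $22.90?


Deal A: $31.28/11 = $2.8436/unit
Deal B: $22.90/45 = $0.5089/unit
B is cheaper per unit
= Deal B

Deal B


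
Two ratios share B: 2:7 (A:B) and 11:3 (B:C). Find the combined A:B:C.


Match B: multiply A:B by 11 → 22:77
Multiply B:C by 7 → 77:21
Combined: 22:77:21
GCD = 1
= 22:77:21

22:77:21


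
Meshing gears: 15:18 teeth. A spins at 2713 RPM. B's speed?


Gear ratio = 15:18 = 5:6
RPM_B = RPM_A × (teeth_A / teeth_B)
= 2713 × (15/18)
= 2260.8 RPM

2260.8 RPM


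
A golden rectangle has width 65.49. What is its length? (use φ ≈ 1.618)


φ = (1 + √5) / 2 ≈ 1.618
Length = width × φ = 65.49 × 1.618 = 105.96282
≈ 105.96

105.96


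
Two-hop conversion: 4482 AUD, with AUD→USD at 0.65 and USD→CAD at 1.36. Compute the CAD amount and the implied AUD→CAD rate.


Step 1: 4482 AUD × 0.65 = 2913.30 USD
Step 2: 2913.30 USD × 1.36 = 3962.09 CAD
Implied rate AUD→CAD = 0.65 × 1.36 = 0.8840
= 3962.09 CAD; implied rate 0.8840 CAD/AUD

3962.09 CAD; implied rate 0.8840 CAD/AUD


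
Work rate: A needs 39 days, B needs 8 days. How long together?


Rate of A = 1/39 per day
Rate of B = 1/8 per day
Combined rate = 1/39 + 1/8 = 47/312 ≈ 0.1506 per day
Days = 1 / combined rate = 312/47
≈ 6.64 days

6.64 days


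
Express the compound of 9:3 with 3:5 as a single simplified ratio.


Compound ratio = (9×3) : (3×5)
= 27:15
GCD = 3
= 9:5

9:5


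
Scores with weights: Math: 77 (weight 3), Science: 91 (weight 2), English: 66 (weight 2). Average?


Numerator = 77×3 + 91×2 + 66×2
= 231 + 182 + 132
= 545
Total weight = 7
Weighted avg = 545/7
= 77.86

77.86


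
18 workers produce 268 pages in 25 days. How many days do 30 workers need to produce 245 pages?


Days ∝ work / workers, so d₂ = d₁ × (m₁/m₂) × (w₂/w₁)
Workers factor (inverse): 18/30 = 0.6000
Work factor (direct): 245/268 ≈ 0.9142
d₂ = 25 × 18/30 × 245/268 = (25 × 18 × 245) / (30 × 268) = 110250/8040
≈ 13.71 days

13.71 days


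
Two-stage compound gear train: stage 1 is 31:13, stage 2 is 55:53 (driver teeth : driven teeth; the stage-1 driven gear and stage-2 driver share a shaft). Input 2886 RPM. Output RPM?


Stage 1: RPM_B = RPM_A × t_A/t_B = 2886 × 31/13 = 89466/13 = 6882.00
B and C share a shaft → RPM_C = RPM_B
Stage 2: RPM_D = RPM_C × t_C/t_D = RPM_A × (t_A×t_C)/(t_B×t_D)
Overall ratio = (31×55)/(13×53) = 1705/689
RPM_D = 2886 × 1705/689 = 4920630/689
≈ 7141.70 RPM

7141.70 RPM


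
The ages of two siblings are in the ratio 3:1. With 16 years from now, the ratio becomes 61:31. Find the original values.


Let A = 3k, B = 1k.
(3k + 16) / (1k + 16) = 61/31
Cross-multiply: 31(3k + 16) = 61(1k + 16)
93k + 496 = 61k + 976
93k - 61k = 976 - 496
32k = 480
k = 480/32 = 15
A = 3×15 = 45, B = 1×15 = 15
= A = 45, B = 15

A = 45, B = 15


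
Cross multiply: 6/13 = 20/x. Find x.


Cross multiply: 6 × x = 13 × 20
6x = 260
x = 260 / 6
= 43.33

43.33


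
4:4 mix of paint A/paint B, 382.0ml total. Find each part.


Total parts = 4 + 4 = 8
paint A: 382.0 × 4/8 = 191.0ml
paint B: 382.0 × 4/8 = 191.0ml
= 191.0ml and 191.0ml

191.0ml and 191.0ml


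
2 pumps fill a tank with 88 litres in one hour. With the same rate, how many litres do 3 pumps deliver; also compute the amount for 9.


Direct proportion: y/x = constant
k = 88/2 = 44.0000
y at x=3: k × 3 = 88 × 3 / 2 = 264/2 = 132.00
y at x=9: k × 9 = 88 × 9 / 2 = 792/2 = 396.00
= 132.00 and 396.00

132.00 and 396.00


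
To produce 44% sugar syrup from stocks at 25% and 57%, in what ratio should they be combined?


Let x parts of 25% mix with y parts of 57%.
25x + 57y = 44(x + y)
25x + 57y = 44x + 44y
x(25 - 44) = y(44 - 57)
x/y = (57 - 44)/(44 - 25) = 13/19
Simplify: 13:19
= 13:19

13:19


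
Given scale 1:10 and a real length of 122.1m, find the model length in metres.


Model size = real / scale
= 122.1 / 10
= 12.2100 m

12.2100 m


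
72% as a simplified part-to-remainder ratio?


72% means 72 parts out of 100; remainder = 28
Part : remainder = 72:28
GCD = 4
= 18:7

18:7


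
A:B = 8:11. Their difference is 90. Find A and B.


Let A = 8k, B = 11k.
11k - 8k = 90
3k = 90 → k = 90/3 = 30
A = 8×30 = 240, B = 11×30 = 330
= A = 240, B = 330

A = 240, B = 330


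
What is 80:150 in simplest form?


GCD(80, 150) = 10
80/10 : 150/10
= 8:15

8:15


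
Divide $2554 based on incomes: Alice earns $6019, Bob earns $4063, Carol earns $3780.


Total income = 6019 + 4063 + 3780 = $13862
Alice: $2554 × 6019/13862 = $1108.97
Bob: $2554 × 4063/13862 = $748.59
Carol: $2554 × 3780/13862 = $696.44
= Alice: $1108.97, Bob: $748.59, Carol: $696.44

Alice: $1108.97, Bob: $748.59, Carol: $696.44


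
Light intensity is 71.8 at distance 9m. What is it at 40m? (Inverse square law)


I₁d₁² = I₂d₂²
I₂ = I₁ × (d₁/d₂)²
= 71.8 × (9/40)²
= 71.8 × 81/1600
= 5815.8/1600
≈ 3.6349

3.6349


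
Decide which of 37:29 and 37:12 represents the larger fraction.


37/29 = 1.2759
37/12 = 3.0833
1.2759 < 3.0833, so 37:29 is less
= 37:12

37:12


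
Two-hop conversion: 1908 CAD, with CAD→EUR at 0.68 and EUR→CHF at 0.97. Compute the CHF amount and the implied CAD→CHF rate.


Step 1: 1908 CAD × 0.68 = 1297.44 EUR
Step 2: 1297.44 EUR × 0.97 = 1258.52 CHF
Implied rate CAD→CHF = 0.68 × 0.97 = 0.6596
= 1258.52 CHF; implied rate 0.6596 CHF/CAD

1258.52 CHF; implied rate 0.6596 CHF/CAD


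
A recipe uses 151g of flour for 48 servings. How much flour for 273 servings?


Direct proportion: y/x = constant
k = 151/48 ≈ 3.1458
y₂ = k × 273 = 151 × 273 / 48 = 41223/48
≈ 858.81

858.81


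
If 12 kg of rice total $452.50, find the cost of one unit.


Unit rate = total / quantity
= 452.50 / 12
= $37.71 per unit

$37.71 per unit


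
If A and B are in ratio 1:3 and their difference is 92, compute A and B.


Let A = 1k, B = 3k.
3k - 1k = 92
2k = 92 → k = 92/2 = 46
A = 1×46 = 46, B = 3×46 = 138
= A = 46, B = 138

A = 46, B = 138


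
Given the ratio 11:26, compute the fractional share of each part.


Total parts = 11 + 26 = 37
First part: 11/37 = 11/37
Second part: 26/37 = 26/37
= 11/37 and 26/37

11/37 and 26/37


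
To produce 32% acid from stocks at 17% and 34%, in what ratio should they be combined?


Let x parts of 17% mix with y parts of 34%.
17x + 34y = 32(x + y)
17x + 34y = 32x + 32y
x(17 - 32) = y(32 - 34)
x/y = (34 - 32)/(32 - 17) = 2/15
Simplify: 2:15
= 2:15

2:15


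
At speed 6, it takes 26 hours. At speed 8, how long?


Inverse proportion: x × y = constant
k = 6 × 26 = 156
y₂ = k / 8 = 156 / 8
= 19.50

19.50


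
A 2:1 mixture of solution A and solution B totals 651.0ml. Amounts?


Total parts = 2 + 1 = 3
solution A: 651.0 × 2/3 = 434.0ml
solution B: 651.0 × 1/3 = 217.0ml
= 434.0ml and 217.0ml

434.0ml and 217.0ml


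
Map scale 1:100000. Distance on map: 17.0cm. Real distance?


Real distance = map distance × scale
= 17.0cm × 100000
= 1700000 cm = 17000.0 m
= 17.000 km

17.000 km


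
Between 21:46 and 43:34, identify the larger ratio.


21/46 = 0.4565
43/34 = 1.2647
0.4565 < 1.2647, so 21:46 is less
= 43:34

43:34


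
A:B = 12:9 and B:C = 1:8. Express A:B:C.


Match B: multiply A:B by 1 → 12:9
Multiply B:C by 9 → 9:72
Combined: 12:9:72
GCD = 3
= 4:3:24

4:3:24


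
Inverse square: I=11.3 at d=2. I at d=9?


I₁d₁² = I₂d₂²
I₂ = I₁ × (d₁/d₂)²
= 11.3 × (2/9)²
= 11.3 × 4/81
= 45.2/81
≈ 0.5580

0.5580


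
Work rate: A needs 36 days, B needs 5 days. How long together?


Rate of A = 1/36 per day
Rate of B = 1/5 per day
Combined rate = 1/36 + 1/5 = 41/180 ≈ 0.2278 per day
Days = 1 / combined rate = 180/41
≈ 4.39 days

4.39 days


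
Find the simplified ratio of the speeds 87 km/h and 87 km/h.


Ratio = 87:87
GCD = 87
Simplified = 1:1
Time ratio (same distance) = 1:1
Speed ratio = 1:1

1:1


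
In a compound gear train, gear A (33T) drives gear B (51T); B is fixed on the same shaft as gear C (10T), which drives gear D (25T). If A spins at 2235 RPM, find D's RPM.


Stage 1: RPM_B = RPM_A × t_A/t_B = 2235 × 33/51 = 73755/51 ≈ 1446.18
B and C share a shaft → RPM_C = RPM_B
Stage 2: RPM_D = RPM_C × t_C/t_D = RPM_A × (t_A×t_C)/(t_B×t_D)
Overall ratio = (33×10)/(51×25) = 330/1275
RPM_D = 2235 × 330/1275 = 737550/1275
≈ 578.47 RPM

578.47 RPM


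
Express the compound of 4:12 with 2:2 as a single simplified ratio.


Compound ratio = (4×2) : (12×2)
= 8:24
GCD = 8
= 1:3

1:3


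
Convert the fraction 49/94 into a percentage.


Percentage = (part / whole) × 100
= (49 / 94) × 100
≈ 52.13%

52.13%


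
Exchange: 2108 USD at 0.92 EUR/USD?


Amount × rate = 2108 × 0.92
= 1939.36 EUR

1939.36 EUR


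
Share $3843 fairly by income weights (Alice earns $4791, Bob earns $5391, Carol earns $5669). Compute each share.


Total income = 4791 + 5391 + 5669 = $15851
Alice: $3843 × 4791/15851 = $1161.56
Bob: $3843 × 5391/15851 = $1307.02
Carol: $3843 × 5669/15851 = $1374.42
= Alice: $1161.56, Bob: $1307.02, Carol: $1374.42

Alice: $1161.56, Bob: $1307.02, Carol: $1374.42


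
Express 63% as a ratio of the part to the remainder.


63% means 63 parts out of 100; remainder = 37
Part : remainder = 63:37
GCD = 1
= 63:37

63:37


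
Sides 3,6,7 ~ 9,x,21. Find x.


Scale factor = 9/3 = 3
Missing side = 6 × 3
= 18.0

18.0


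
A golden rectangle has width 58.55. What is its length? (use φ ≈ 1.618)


φ = (1 + √5) / 2 ≈ 1.618
Length = width × φ = 58.55 × 1.618 = 94.7339
≈ 94.73

94.73


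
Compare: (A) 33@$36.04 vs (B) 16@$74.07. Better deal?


Deal A: $36.04/33 = $1.0921/unit
Deal B: $74.07/16 = $4.6294/unit
A is cheaper per unit
= Deal A

Deal A


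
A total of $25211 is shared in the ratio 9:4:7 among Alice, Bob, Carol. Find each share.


Total parts = 9 + 4 + 7 = 20
Alice: 25211 × 9/20 = 11344.95
Bob: 25211 × 4/20 = 5042.20
Carol: 25211 × 7/20 = 8823.85
= Alice: $11344.95, Bob: $5042.20, Carol: $8823.85

Alice: $11344.95, Bob: $5042.20, Carol: $8823.85


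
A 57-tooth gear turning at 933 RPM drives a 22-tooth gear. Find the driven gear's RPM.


Gear ratio = 57:22 = 57:22
RPM_B = RPM_A × (teeth_A / teeth_B)
= 933 × (57/22)
= 2417.3 RPM

2417.3 RPM


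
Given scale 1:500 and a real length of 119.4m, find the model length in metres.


Model size = real / scale
= 119.4 / 500
= 0.2388 m

0.2388 m


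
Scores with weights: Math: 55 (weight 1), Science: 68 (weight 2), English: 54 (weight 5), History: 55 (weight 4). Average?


Numerator = 55×1 + 68×2 + 54×5 + 55×4
= 55 + 136 + 270 + 220
= 681
Total weight = 12
Weighted avg = 681/12
= 56.75

56.75


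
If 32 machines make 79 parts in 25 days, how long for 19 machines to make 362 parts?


Days ∝ work / workers, so d₂ = d₁ × (m₁/m₂) × (w₂/w₁)
Workers factor (inverse): 32/19 ≈ 1.6842
Work factor (direct): 362/79 ≈ 4.5823
d₂ = 25 × 32/19 × 362/79 = (25 × 32 × 362) / (19 × 79) = 289600/1501
≈ 192.94 days

192.94 days


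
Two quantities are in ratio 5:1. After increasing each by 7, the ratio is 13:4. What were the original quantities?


Let A = 5k, B = 1k.
(5k + 7) / (1k + 7) = 13/4
Cross-multiply: 4(5k + 7) = 13(1k + 7)
20k + 28 = 13k + 91
20k - 13k = 91 - 28
7k = 63
k = 63/7 = 9
A = 5×9 = 45, B = 1×9 = 9
= A = 45, B = 9

A = 45, B = 9


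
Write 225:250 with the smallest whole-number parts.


GCD(225, 250) = 25
225/25 : 250/25
= 9:10

9:10


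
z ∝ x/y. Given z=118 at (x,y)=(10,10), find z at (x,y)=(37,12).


z = k·x/y
Solve for k using the known point: k = z·y/x = 118×10/10 = 1180/10 = 118.0000
Now evaluate at x=37, y=12:
z = k × 37 / 12 = (1180 × 37) / (10 × 12) = 43660/120
≈ 363.8333

363.8333


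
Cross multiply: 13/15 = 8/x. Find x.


Cross multiply: 13 × x = 15 × 8
13x = 120
x = 120 / 13
= 9.23

9.23


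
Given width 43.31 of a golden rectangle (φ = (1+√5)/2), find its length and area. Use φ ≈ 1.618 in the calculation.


φ = (1 + √5) / 2 ≈ 1.618
Length = width × φ = 43.31 × 1.618 = 70.07558
≈ 70.08
Area = width × length = 43.31 × 70.07558 = 3034.9733698 ≈ 3034.97
= Length: 70.08, Area: 3034.97

Length: 70.08, Area: 3034.97


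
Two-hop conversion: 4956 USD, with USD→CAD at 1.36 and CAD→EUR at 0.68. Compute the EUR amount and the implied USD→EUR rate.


Step 1: 4956 USD × 1.36 = 6740.16 CAD
Step 2: 6740.16 CAD × 0.68 = 4583.31 EUR
Implied rate USD→EUR = 1.36 × 0.68 = 0.9248
= 4583.31 EUR; implied rate 0.9248 EUR/USD

4583.31 EUR; implied rate 0.9248 EUR/USD


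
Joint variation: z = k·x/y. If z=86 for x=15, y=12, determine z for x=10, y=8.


z = k·x/y
Solve for k using the known point: k = z·y/x = 86×12/15 = 1032/15 = 68.8000
Now evaluate at x=10, y=8:
z = k × 10 / 8 = (1032 × 10) / (15 × 8) = 10320/120
= 86.0000

86.0000


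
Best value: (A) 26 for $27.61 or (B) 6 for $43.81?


Deal A: $27.61/26 = $1.0619/unit
Deal B: $43.81/6 = $7.3017/unit
A is cheaper per unit
= Deal A

Deal A


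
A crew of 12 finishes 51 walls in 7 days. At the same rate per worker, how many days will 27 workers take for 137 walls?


Days ∝ work / workers, so d₂ = d₁ × (m₁/m₂) × (w₂/w₁)
Workers factor (inverse): 12/27 ≈ 0.4444
Work factor (direct): 137/51 ≈ 2.6863
d₂ = 7 × 12/27 × 137/51 = (7 × 12 × 137) / (27 × 51) = 11508/1377
≈ 8.36 days

8.36 days


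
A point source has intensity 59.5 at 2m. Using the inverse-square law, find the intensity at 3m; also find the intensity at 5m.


I₁d₁² = I₂d₂²
I at 3m = 59.5 × (2/3)² = 59.5 × 4/9 = 238/9 ≈ 26.4444
I at 5m = 59.5 × (2/5)² = 59.5 × 4/25 = 238/25 = 9.5200
= 26.4444 and 9.5200

26.4444 and 9.5200


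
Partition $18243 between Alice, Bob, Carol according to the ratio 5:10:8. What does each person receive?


Total parts = 5 + 10 + 8 = 23
Alice: 18243 × 5/23 = 3965.87
Bob: 18243 × 10/23 = 7931.74
Carol: 18243 × 8/23 = 6345.39
= Alice: $3965.87, Bob: $7931.74, Carol: $6345.39

Alice: $3965.87, Bob: $7931.74, Carol: $6345.39


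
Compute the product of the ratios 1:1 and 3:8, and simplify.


Compound ratio = (1×3) : (1×8)
= 3:8
GCD = 1
= 3:8

3:8


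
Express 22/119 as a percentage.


Percentage = (part / whole) × 100
= (22 / 119) × 100
≈ 18.49%

18.49%


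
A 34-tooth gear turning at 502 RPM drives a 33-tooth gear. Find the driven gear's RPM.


Gear ratio = 34:33 = 34:33
RPM_B = RPM_A × (teeth_A / teeth_B)
= 502 × (34/33)
= 517.2 RPM

517.2 RPM


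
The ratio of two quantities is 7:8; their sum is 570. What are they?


Let A = 7k, B = 8k.
7k + 8k = 570
15k = 570 → k = 570/15 = 38
A = 7×38 = 266, B = 8×38 = 304
= A = 266, B = 304

A = 266, B = 304


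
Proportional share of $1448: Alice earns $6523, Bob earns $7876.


Total income = 6523 + 7876 = $14399
Alice: $1448 × 6523/14399 = $655.97
Bob: $1448 × 7876/14399 = $792.03
= Alice: $655.97, Bob: $792.03

Alice: $655.97, Bob: $792.03


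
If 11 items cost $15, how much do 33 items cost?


Direct proportion: y/x = constant
k = 15/11 ≈ 1.3636
y₂ = k × 33 = 15 × 33 / 11 = 495/11
= 45.00

45.00


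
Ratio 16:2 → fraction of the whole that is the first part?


Total parts = 16 + 2 = 18
First part: 16/18 = 8/9
= 8/9

8/9


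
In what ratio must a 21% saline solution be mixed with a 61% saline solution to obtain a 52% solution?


Let x parts of 21% mix with y parts of 61%.
21x + 61y = 52(x + y)
21x + 61y = 52x + 52y
x(21 - 52) = y(52 - 61)
x/y = (61 - 52)/(52 - 21) = 9/31
Simplify: 9:31
= 9:31

9:31


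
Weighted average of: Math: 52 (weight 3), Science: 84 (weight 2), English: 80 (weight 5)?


Numerator = 52×3 + 84×2 + 80×5
= 156 + 168 + 400
= 724
Total weight = 10
Weighted avg = 724/10
= 72.40

72.40


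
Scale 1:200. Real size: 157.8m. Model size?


Model size = real / scale
= 157.8 / 200
= 0.7890 m

0.7890 m


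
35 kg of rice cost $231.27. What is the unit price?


Unit rate = total / quantity
= 231.27 / 35
= $6.61 per unit

$6.61 per unit


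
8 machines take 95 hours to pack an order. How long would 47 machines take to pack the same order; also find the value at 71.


Inverse proportion: x × y = constant
k = 8 × 95 = 760
At x=47: k/47 = 16.17
At x=71: k/71 = 10.70
= 16.17 and 10.70

16.17 and 10.70


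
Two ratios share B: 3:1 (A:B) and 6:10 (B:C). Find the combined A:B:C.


Match B: multiply A:B by 6 → 18:6
Multiply B:C by 1 → 6:10
Combined: 18:6:10
GCD = 2
= 9:3:5

9:3:5


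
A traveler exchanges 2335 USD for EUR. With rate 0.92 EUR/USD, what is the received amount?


Amount × rate = 2335 × 0.92
= 2148.20 EUR

2148.20 EUR


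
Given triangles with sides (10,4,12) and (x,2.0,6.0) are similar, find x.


Scale factor = 2.0/4 = 0.5
Missing side = 10 × 0.5
= 5.0

5.0


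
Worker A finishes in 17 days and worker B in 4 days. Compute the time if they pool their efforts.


Rate of A = 1/17 per day
Rate of B = 1/4 per day
Combined rate = 1/17 + 1/4 = 21/68 ≈ 0.3088 per day
Days = 1 / combined rate = 68/21
≈ 3.24 days

3.24 days


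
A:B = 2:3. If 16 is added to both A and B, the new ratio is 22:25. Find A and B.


Let A = 2k, B = 3k.
(2k + 16) / (3k + 16) = 22/25
Cross-multiply: 25(2k + 16) = 22(3k + 16)
50k + 400 = 66k + 352
50k - 66k = 352 - 400
-16k = -48
k = -48/-16 = 3
A = 2×3 = 6, B = 3×3 = 9
= A = 6, B = 9

A = 6, B = 9


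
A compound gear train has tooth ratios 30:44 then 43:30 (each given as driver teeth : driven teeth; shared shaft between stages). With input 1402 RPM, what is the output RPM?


Stage 1: RPM_B = RPM_A × t_A/t_B = 1402 × 30/44 = 42060/44 ≈ 955.91
B and C share a shaft → RPM_C = RPM_B
Stage 2: RPM_D = RPM_C × t_C/t_D = RPM_A × (t_A×t_C)/(t_B×t_D)
Overall ratio = (30×43)/(44×30) = 1290/1320
RPM_D = 1402 × 1290/1320 = 1808580/1320
≈ 1370.14 RPM

1370.14 RPM


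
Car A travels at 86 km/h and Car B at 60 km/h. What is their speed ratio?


Ratio = 86:60
GCD = 2
Simplified = 43:30
Time ratio (same distance) = 30:43
Speed ratio = 43:30

43:30


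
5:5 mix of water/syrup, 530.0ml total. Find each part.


Total parts = 5 + 5 = 10
water: 530.0 × 5/10 = 265.0ml
syrup: 530.0 × 5/10 = 265.0ml
= 265.0ml and 265.0ml

265.0ml and 265.0ml


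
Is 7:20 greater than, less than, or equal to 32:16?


7/20 = 0.3500
32/16 = 2.0000
0.3500 < 2.0000, so 7:20 is less
= less than

less than


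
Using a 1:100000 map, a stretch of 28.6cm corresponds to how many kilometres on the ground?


Real distance = map distance × scale
= 28.6cm × 100000
= 2860000 cm = 28600.0 m
= 28.600 km

28.600 km


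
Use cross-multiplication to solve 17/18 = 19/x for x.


Cross multiply: 17 × x = 18 × 19
17x = 342
x = 342 / 17
= 20.12

20.12


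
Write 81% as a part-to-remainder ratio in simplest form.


81% means 81 parts out of 100; remainder = 19
Part : remainder = 81:19
GCD = 1
= 81:19

81:19


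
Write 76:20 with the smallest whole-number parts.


GCD(76, 20) = 4
76/4 : 20/4
= 19:5

19:5


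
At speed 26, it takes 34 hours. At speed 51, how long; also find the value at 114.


Inverse proportion: x × y = constant
k = 26 × 34 = 884
At x=51: k/51 = 17.33
At x=114: k/114 = 7.75
= 17.33 and 7.75

17.33 and 7.75


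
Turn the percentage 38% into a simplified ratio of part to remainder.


38% means 38 parts out of 100; remainder = 62
Part : remainder = 38:62
GCD = 2
= 19:31

19:31


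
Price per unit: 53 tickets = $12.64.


Unit rate = total / quantity
= 12.64 / 53
= $0.24 per unit

$0.24 per unit


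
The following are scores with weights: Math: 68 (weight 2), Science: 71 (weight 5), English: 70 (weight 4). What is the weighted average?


Numerator = 68×2 + 71×5 + 70×4
= 136 + 355 + 280
= 771
Total weight = 11
Weighted avg = 771/11
= 70.09

70.09


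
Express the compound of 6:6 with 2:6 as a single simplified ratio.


Compound ratio = (6×2) : (6×6)
= 12:36
GCD = 12
= 1:3

1:3


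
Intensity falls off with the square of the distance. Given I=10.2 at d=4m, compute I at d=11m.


I₁d₁² = I₂d₂²
I₂ = I₁ × (d₁/d₂)²
= 10.2 × (4/11)²
= 10.2 × 16/121
= 163.2/121
≈ 1.3488

1.3488


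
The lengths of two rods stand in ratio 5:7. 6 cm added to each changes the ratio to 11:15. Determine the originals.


Let A = 5k, B = 7k.
(5k + 6) / (7k + 6) = 11/15
Cross-multiply: 15(5k + 6) = 11(7k + 6)
75k + 90 = 77k + 66
75k - 77k = 66 - 90
-2k = -24
k = -24/-2 = 12
A = 5×12 = 60, B = 7×12 = 84
= A = 60, B = 84

A = 60, B = 84


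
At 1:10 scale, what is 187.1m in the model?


Model size = real / scale
= 187.1 / 10
= 18.7100 m

18.7100 m


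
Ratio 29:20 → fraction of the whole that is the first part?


Total parts = 29 + 20 = 49
First part: 29/49 = 29/49
= 29/49

29/49


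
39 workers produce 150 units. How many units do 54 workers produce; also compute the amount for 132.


Direct proportion: y/x = constant
k = 150/39 ≈ 3.8462
y at x=54: k × 54 = 150 × 54 / 39 = 8100/39 ≈ 207.69
y at x=132: k × 132 = 150 × 132 / 39 = 19800/39 ≈ 507.69
= 207.69 and 507.69

207.69 and 507.69


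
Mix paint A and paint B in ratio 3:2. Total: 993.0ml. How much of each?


Total parts = 3 + 2 = 5
paint A: 993.0 × 3/5 = 595.8ml
paint B: 993.0 × 2/5 = 397.2ml
= 595.8ml and 397.2ml

595.8ml and 397.2ml


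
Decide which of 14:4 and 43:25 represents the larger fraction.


14/4 = 3.5000
43/25 = 1.7200
3.5000 > 1.7200, so 14:4 is greater
= 14:4

14:4


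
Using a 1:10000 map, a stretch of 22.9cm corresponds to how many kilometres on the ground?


Real distance = map distance × scale
= 22.9cm × 10000
= 229000 cm = 2290.0 m
= 2.290 km

2.290 km


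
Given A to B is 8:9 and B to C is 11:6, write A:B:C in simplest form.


Match B: multiply A:B by 11 → 88:99
Multiply B:C by 9 → 99:54
Combined: 88:99:54
GCD = 1
= 88:99:54

88:99:54


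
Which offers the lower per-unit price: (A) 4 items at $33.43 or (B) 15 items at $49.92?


Deal A: $33.43/4 = $8.3575/unit
Deal B: $49.92/15 = $3.3280/unit
B is cheaper per unit
= Deal B

Deal B


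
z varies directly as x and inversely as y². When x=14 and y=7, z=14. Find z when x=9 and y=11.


z = k·x/y²
Solve for k using the known point: k = z·y²/x = 14×49/14 = 686/14 = 49.0000
Now evaluate at x=9, y=11:
z = k × 9 / 121 = (686 × 9) / (14 × 121) = 6174/1694
≈ 3.6446

3.6446


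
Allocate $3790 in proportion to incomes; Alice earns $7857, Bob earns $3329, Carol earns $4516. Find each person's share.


Total income = 7857 + 3329 + 4516 = $15702
Alice: $3790 × 7857/15702 = $1896.45
Bob: $3790 × 3329/15702 = $803.52
Carol: $3790 × 4516/15702 = $1090.03
= Alice: $1896.45, Bob: $803.52, Carol: $1090.03

Alice: $1896.45, Bob: $803.52, Carol: $1090.03


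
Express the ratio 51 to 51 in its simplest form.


GCD(51, 51) = 51
51/51 : 51/51
= 1:1

1:1


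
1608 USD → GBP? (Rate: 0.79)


Amount × rate = 1608 × 0.79
= 1270.32 GBP

1270.32 GBP


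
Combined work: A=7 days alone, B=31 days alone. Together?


Rate of A = 1/7 per day
Rate of B = 1/31 per day
Combined rate = 1/7 + 1/31 = 38/217 ≈ 0.1751 per day
Days = 1 / combined rate = 217/38
≈ 5.71 days

5.71 days


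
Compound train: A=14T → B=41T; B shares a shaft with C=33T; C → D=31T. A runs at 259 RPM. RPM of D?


Stage 1: RPM_B = RPM_A × t_A/t_B = 259 × 14/41 = 3626/41 ≈ 88.44
B and C share a shaft → RPM_C = RPM_B
Stage 2: RPM_D = RPM_C × t_C/t_D = RPM_A × (t_A×t_C)/(t_B×t_D)
Overall ratio = (14×33)/(41×31) = 462/1271
RPM_D = 259 × 462/1271 = 119658/1271
≈ 94.14 RPM

94.14 RPM


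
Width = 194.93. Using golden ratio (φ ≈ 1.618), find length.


φ = (1 + √5) / 2 ≈ 1.618
Length = width × φ = 194.93 × 1.618 = 315.39674
≈ 315.40

315.40


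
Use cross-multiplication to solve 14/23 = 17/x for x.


Cross multiply: 14 × x = 23 × 17
14x = 391
x = 391 / 14
= 27.93

27.93


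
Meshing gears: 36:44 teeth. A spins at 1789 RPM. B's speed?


Gear ratio = 36:44 = 9:11
RPM_B = RPM_A × (teeth_A / teeth_B)
= 1789 × (36/44)
= 1463.7 RPM

1463.7 RPM


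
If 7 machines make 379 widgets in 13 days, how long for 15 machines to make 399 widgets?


Days ∝ work / workers, so d₂ = d₁ × (m₁/m₂) × (w₂/w₁)
Workers factor (inverse): 7/15 ≈ 0.4667
Work factor (direct): 399/379 ≈ 1.0528
d₂ = 13 × 7/15 × 399/379 = (13 × 7 × 399) / (15 × 379) = 36309/5685
≈ 6.39 days

6.39 days


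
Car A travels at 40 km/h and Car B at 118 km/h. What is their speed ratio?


Ratio = 40:118
GCD = 2
Simplified = 20:59
Time ratio (same distance) = 59:20
Speed ratio = 20:59

20:59


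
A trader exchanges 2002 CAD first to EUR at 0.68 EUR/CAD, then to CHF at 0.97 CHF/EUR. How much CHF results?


Step 1: 2002 CAD × 0.68 = 1361.36 EUR
Step 2: 1361.36 EUR × 0.97 = 1320.52 CHF
Implied rate CAD→CHF = 0.68 × 0.97 = 0.6596
= 1320.52 CHF

1320.52 CHF


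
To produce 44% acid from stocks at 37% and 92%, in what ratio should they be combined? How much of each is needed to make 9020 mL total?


Let x parts of 37% mix with y parts of 92%.
37x + 92y = 44(x + y)
37x + 92y = 44x + 44y
x(37 - 44) = y(44 - 92)
x/y = (92 - 44)/(44 - 37) = 48/7
Simplify: 48:7
Total parts = 55; one part = 9020/55 = 164.00 mL
37% solution: 48×164.00 = 7872.00 mL
92% solution: 7×164.00 = 1148.00 mL
= ratio 48:7; 7872.00 mL and 1148.00 mL

ratio 48:7; 7872.00 mL and 1148.00 mL


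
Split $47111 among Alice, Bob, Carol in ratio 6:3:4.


Total parts = 6 + 3 + 4 = 13
Alice: 47111 × 6/13 = 21743.54
Bob: 47111 × 3/13 = 10871.77
Carol: 47111 × 4/13 = 14495.69
= Alice: $21743.54, Bob: $10871.77, Carol: $14495.69

Alice: $21743.54, Bob: $10871.77, Carol: $14495.69


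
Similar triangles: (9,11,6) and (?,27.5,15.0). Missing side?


Scale factor = 27.5/11 = 2.5
Missing side = 9 × 2.5
= 22.5

22.5


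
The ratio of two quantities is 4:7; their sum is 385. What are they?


Let A = 4k, B = 7k.
4k + 7k = 385
11k = 385 → k = 385/11 = 35
A = 4×35 = 140, B = 7×35 = 245
= A = 140, B = 245

A = 140, B = 245


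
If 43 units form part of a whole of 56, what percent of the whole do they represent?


Percentage = (part / whole) × 100
= (43 / 56) × 100
≈ 76.79%

76.79%


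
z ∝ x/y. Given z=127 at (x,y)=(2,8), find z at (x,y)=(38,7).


z = k·x/y
Solve for k using the known point: k = z·y/x = 127×8/2 = 1016/2 = 508.0000
Now evaluate at x=38, y=7:
z = k × 38 / 7 = (1016 × 38) / (2 × 7) = 38608/14
≈ 2757.7143

2757.7143


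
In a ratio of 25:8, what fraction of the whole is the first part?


Total parts = 25 + 8 = 33
First part: 25/33 = 25/33
= 25/33

25/33


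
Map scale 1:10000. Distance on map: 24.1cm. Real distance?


Real distance = map distance × scale
= 24.1cm × 10000
= 241000 cm = 2410.0 m
= 2.410 km

2.410 km


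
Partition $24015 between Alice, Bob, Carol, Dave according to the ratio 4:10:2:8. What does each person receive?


Total parts = 4 + 10 + 2 + 8 = 24
Alice: 24015 × 4/24 = 4002.50
Bob: 24015 × 10/24 = 10006.25
Carol: 24015 × 2/24 = 2001.25
Dave: 24015 × 8/24 = 8005.00
= Alice: $4002.50, Bob: $10006.25, Carol: $2001.25, Dave: $8005.00

Alice: $4002.50, Bob: $10006.25, Carol: $2001.25, Dave: $8005.00


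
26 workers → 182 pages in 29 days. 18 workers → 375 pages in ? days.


Days ∝ work / workers, so d₂ = d₁ × (m₁/m₂) × (w₂/w₁)
Workers factor (inverse): 26/18 ≈ 1.4444
Work factor (direct): 375/182 ≈ 2.0604
d₂ = 29 × 26/18 × 375/182 = (29 × 26 × 375) / (18 × 182) = 282750/3276
≈ 86.31 days

86.31 days


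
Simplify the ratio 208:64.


GCD(208, 64) = 16
208/16 : 64/16
= 13:4

13:4


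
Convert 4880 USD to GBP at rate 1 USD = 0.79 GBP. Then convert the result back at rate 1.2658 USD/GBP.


Amount × rate = 4880 × 0.79 = 3855.20 GBP
Round-trip: 3855.20 × 1.2658 = 4879.91 USD
= 3855.20 GBP, then 4879.91 USD

3855.20 GBP, then 4879.91 USD
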